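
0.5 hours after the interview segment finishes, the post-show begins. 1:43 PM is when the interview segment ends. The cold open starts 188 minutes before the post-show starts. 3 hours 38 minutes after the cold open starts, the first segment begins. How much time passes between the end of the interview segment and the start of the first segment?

1 hour

The post-show starts at 1:43 PM + 30 min = 2:13 PM.
The cold open starts at 2:13 PM − 188 min = 11:05 AM.
The first segment starts at 11:05 AM + 218 min = 2:43 PM.
From 1:43 PM to 2:43 PM is 1 hour.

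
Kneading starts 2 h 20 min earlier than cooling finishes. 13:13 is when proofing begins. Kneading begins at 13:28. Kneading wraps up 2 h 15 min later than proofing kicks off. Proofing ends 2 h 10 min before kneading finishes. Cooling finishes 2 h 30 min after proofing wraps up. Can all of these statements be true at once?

Yes

Kneading ends at 13:13 + 135 min = 15:28.
Proofing ends at 15:28 − 130 min = 13:18.
Cooling ends at 13:18 + 150 min = 15:48.
Kneading starts at 15:48 − 140 min = 13:28.
That matches the stated 13:28, so the schedule is consistent.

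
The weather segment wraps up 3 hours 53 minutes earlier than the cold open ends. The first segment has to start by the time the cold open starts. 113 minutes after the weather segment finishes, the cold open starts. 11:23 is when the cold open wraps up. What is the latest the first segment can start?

09:23

The weather segment ends at 11:23 − 233 min = 07:30.
The cold open starts at 07:30 + 113 min = 09:23.
The first segment is bounded by the cold open, so the latest it can start is 09:23.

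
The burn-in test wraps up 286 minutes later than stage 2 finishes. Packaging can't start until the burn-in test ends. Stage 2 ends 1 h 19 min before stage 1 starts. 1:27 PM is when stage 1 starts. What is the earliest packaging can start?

4:54 PM

Stage 2 ends at 1:27 PM − 79 min = 12:08 PM.
The burn-in test ends at 12:08 PM + 286 min = 4:54 PM.
Packaging is bounded by the burn-in test, so the earliest it can start is 4:54 PM.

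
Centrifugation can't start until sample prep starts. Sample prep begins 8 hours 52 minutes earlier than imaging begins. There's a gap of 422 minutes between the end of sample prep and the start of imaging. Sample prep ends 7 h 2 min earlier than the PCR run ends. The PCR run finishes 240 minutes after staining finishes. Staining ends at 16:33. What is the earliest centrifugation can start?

11:41

The PCR run ends at 16:33 + 240 min = 20:33.
Sample prep ends at 20:33 − 422 min = 13:31.
Imaging starts at 13:31 + 422 min = 20:33.
Sample prep starts at 20:33 − 532 min = 11:41.
Centrifugation is bounded by sample prep, so the earliest it can start is 11:41.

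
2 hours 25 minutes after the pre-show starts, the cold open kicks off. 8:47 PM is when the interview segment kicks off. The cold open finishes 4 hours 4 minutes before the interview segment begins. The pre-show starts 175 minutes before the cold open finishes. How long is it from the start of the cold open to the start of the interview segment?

274 minutes

The cold open ends at 8:47 PM − 244 min = 4:43 PM.
The pre-show starts at 4:43 PM − 175 min = 1:48 PM.
The cold open starts at 1:48 PM + 145 min = 4:13 PM.
From 4:13 PM to 8:47 PM is 274 minutes.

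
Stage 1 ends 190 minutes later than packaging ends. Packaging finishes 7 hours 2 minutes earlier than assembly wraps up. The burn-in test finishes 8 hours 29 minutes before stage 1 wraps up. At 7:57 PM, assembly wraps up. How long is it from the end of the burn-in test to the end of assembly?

Packaging ends at 7:57 PM − 422 min = 12:55 PM.
Stage 1 ends at 12:55 PM + 190 min = 4:05 PM.
The burn-in test ends at 4:05 PM − 509 min = 7:36 AM.
From 7:36 AM to 7:57 PM is 741 minutes.

741 minutes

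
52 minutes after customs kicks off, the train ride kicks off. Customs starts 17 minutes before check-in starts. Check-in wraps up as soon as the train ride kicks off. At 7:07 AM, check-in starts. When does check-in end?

Customs starts at 7:07 AM − 17 min = 6:50 AM.
The train ride starts at 6:50 AM + 52 min = 7:42 AM.
So check-in ends at 7:42 AM.

7:42 AM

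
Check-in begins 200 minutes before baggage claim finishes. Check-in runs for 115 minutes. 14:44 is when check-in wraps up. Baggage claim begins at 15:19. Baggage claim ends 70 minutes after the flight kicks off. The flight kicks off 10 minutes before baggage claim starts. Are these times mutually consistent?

The flight starts at 15:19 − 10 min = 15:09.
Baggage claim ends at 15:09 + 70 min = 16:19.
Check-in starts at 16:19 − 200 min = 12:59.
Check-in ends at 12:59 + 115 min = 14:54.
But check-in is also said to end at 14:44 — a 10-minute conflict.

No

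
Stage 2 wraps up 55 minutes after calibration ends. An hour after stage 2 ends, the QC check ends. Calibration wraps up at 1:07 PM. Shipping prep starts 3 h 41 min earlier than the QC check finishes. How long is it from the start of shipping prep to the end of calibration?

1 h 46 min

Stage 2 ends at 1:07 PM + 55 min = 2:02 PM.
The QC check ends at 2:02 PM + 60 min = 3:02 PM.
Shipping prep starts at 3:02 PM − 221 min = 11:21 AM.
From 11:21 AM to 1:07 PM is 1 h 46 min.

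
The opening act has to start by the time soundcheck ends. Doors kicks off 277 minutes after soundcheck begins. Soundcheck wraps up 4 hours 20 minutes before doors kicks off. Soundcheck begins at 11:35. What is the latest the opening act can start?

11:52

Doors starts at 11:35 + 277 min = 16:12.
Soundcheck ends at 16:12 − 260 min = 11:52.
The opening act is bounded by soundcheck, so the latest it can start is 11:52.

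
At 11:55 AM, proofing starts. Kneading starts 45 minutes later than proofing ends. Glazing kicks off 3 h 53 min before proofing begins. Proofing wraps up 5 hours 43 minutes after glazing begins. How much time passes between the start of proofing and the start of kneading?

Glazing starts at 11:55 AM − 233 min = 8:02 AM.
Proofing ends at 8:02 AM + 343 min = 1:45 PM.
Kneading starts at 1:45 PM + 45 min = 2:30 PM.
From 11:55 AM to 2:30 PM is 2 hours 35 minutes.

2 hours 35 minutes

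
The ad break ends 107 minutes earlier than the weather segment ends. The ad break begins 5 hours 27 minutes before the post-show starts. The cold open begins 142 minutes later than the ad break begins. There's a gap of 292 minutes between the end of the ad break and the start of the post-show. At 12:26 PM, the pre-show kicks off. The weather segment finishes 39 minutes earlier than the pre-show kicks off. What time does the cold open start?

The weather segment ends at 12:26 PM − 39 min = 11:47 AM.
The ad break ends at 11:47 AM − 107 min = 10:00 AM.
The post-show starts at 10:00 AM + 292 min = 2:52 PM.
The ad break starts at 2:52 PM − 327 min = 9:25 AM.
The cold open starts at 9:25 AM + 142 min = 11:47 AM.

11:47 AM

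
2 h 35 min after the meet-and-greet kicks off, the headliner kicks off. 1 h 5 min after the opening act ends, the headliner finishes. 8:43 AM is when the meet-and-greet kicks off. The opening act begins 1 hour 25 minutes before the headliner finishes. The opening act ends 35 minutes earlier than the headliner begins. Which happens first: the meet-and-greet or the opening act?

The headliner starts at 8:43 AM + 155 min = 11:18 AM.
The opening act ends at 11:18 AM − 35 min = 10:43 AM.
The headliner ends at 10:43 AM + 65 min = 11:48 AM.
The opening act starts at 11:48 AM − 85 min = 10:23 AM.
The meet-and-greet starts at 8:43 AM and the opening act starts at 10:23 AM, so the meet-and-greet is first.

the meet-and-greet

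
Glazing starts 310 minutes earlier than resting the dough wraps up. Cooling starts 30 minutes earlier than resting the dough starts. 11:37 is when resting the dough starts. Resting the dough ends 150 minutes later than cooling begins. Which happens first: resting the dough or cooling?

cooling

Cooling starts at 11:37 − 30 min = 11:07.
Resting the dough starts at 11:37 and cooling starts at 11:07, so cooling is first.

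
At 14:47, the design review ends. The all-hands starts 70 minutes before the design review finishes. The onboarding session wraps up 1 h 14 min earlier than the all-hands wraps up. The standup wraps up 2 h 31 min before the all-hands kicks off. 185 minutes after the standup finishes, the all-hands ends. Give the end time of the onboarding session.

The all-hands starts at 14:47 − 70 min = 13:37.
The standup ends at 13:37 − 151 min = 11:06.
The all-hands ends at 11:06 + 185 min = 14:11.
The onboarding session ends at 14:11 − 74 min = 12:57.

12:57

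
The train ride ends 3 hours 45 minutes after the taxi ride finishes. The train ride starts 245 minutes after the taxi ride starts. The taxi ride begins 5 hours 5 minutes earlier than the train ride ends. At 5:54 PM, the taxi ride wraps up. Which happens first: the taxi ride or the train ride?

The train ride ends at 5:54 PM + 225 min = 9:39 PM.
The taxi ride starts at 9:39 PM − 305 min = 4:34 PM.
The train ride starts at 4:34 PM + 245 min = 8:39 PM.
The taxi ride starts at 4:34 PM and the train ride starts at 8:39 PM, so the taxi ride is first.

the taxi ride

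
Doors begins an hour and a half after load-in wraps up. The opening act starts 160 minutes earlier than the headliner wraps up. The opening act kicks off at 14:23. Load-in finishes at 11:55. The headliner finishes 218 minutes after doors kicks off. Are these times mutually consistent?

Yes

Doors starts at 11:55 + 90 min = 13:25.
The headliner ends at 13:25 + 218 min = 17:03.
The opening act starts at 17:03 − 160 min = 14:23.
That matches the stated 14:23, so the schedule is consistent.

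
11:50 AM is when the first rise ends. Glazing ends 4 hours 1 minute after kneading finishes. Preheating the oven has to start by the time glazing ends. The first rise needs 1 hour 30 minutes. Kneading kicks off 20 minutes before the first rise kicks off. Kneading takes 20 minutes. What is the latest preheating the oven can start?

The first rise starts at 11:50 AM − 90 min = 10:20 AM.
Kneading starts at 10:20 AM − 20 min = 10:00 AM.
Kneading ends at 10:00 AM + 20 min = 10:20 AM.
Glazing ends at 10:20 AM + 241 min = 2:21 PM.
Preheating the oven is bounded by glazing, so the latest it can start is 2:21 PM.

2:21 PM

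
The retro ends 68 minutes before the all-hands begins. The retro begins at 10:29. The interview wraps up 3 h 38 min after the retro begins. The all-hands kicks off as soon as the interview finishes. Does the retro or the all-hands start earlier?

The interview ends at 10:29 + 218 min = 14:07.
So the all-hands starts at 14:07.
The retro starts at 10:29 and the all-hands starts at 14:07, so the retro is first.

the retro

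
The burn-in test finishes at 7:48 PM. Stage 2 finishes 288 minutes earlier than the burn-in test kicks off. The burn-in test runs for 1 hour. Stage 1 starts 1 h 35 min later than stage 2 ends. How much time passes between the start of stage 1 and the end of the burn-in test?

The burn-in test starts at 7:48 PM − 60 min = 6:48 PM.
Stage 2 ends at 6:48 PM − 288 min = 2:00 PM.
Stage 1 starts at 2:00 PM + 95 min = 3:35 PM.
From 3:35 PM to 7:48 PM is 4 h 13 min.

4 h 13 min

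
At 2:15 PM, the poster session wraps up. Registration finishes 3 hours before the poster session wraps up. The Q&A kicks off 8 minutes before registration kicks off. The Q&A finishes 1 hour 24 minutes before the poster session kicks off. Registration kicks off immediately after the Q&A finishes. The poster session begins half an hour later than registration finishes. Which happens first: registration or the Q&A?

the Q&A

Registration ends at 2:15 PM − 180 min = 11:15 AM.
The poster session starts at 11:15 AM + 30 min = 11:45 AM.
The Q&A ends at 11:45 AM − 84 min = 10:21 AM.
So registration starts at 10:21 AM.
The Q&A starts at 10:21 AM − 8 min = 10:13 AM.
Registration starts at 10:21 AM and the Q&A starts at 10:13 AM, so the Q&A is first.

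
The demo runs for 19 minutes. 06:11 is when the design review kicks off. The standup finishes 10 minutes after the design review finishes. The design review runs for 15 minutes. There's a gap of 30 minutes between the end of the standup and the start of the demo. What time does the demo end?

The design review ends at 06:11 + 15 min = 06:26.
The standup ends at 06:26 + 10 min = 06:36.
The demo starts at 06:36 + 30 min = 07:06.
The demo ends at 07:06 + 19 min = 07:25.

07:25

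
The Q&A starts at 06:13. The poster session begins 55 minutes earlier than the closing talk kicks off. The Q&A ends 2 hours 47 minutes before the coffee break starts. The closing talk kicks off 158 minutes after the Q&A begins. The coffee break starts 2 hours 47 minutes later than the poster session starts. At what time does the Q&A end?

The closing talk starts at 06:13 + 158 min = 08:51.
The poster session starts at 08:51 − 55 min = 07:56.
The coffee break starts at 07:56 + 167 min = 10:43.
The Q&A ends at 10:43 − 167 min = 07:56.

07:56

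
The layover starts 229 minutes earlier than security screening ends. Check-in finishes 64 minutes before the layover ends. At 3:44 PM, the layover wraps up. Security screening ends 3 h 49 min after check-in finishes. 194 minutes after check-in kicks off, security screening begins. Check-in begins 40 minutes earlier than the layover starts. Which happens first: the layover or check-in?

check-in

Check-in ends at 3:44 PM − 64 min = 2:40 PM.
Security screening ends at 2:40 PM + 229 min = 6:29 PM.
The layover starts at 6:29 PM − 229 min = 2:40 PM.
Check-in starts at 2:40 PM − 40 min = 2:00 PM.
The layover starts at 2:40 PM and check-in starts at 2:00 PM, so check-in is first.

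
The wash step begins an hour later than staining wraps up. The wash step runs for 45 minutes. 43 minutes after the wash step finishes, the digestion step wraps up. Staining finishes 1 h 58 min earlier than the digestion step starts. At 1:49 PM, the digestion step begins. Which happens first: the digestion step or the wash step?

Staining ends at 1:49 PM − 118 min = 11:51 AM.
The wash step starts at 11:51 AM + 60 min = 12:51 PM.
The digestion step starts at 1:49 PM and the wash step starts at 12:51 PM, so the wash step is first.

the wash step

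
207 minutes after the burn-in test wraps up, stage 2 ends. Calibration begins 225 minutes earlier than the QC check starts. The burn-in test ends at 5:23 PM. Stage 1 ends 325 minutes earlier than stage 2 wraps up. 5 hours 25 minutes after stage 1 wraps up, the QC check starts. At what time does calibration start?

Stage 2 ends at 5:23 PM + 207 min = 8:50 PM.
Stage 1 ends at 8:50 PM − 325 min = 3:25 PM.
The QC check starts at 3:25 PM + 325 min = 8:50 PM.
Calibration starts at 8:50 PM − 225 min = 5:05 PM.

5:05 PM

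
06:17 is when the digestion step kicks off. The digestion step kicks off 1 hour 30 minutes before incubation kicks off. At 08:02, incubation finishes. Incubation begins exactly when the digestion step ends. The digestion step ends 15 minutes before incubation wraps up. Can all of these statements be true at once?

The digestion step ends at 08:02 − 15 min = 07:47.
So incubation starts at 07:47.
The digestion step starts at 07:47 − 90 min = 06:17.
That matches the stated 06:17, so the schedule is consistent.

Yes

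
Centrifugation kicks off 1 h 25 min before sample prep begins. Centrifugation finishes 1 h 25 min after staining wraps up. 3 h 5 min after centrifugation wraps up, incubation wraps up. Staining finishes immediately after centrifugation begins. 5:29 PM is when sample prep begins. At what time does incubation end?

Centrifugation starts at 5:29 PM − 85 min = 4:04 PM.
So staining ends at 4:04 PM.
Centrifugation ends at 4:04 PM + 85 min = 5:29 PM.
Incubation ends at 5:29 PM + 185 min = 8:34 PM.

8:34 PM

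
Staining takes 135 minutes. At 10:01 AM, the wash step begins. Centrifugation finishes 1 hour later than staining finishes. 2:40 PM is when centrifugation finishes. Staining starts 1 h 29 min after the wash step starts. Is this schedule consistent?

Staining starts at 10:01 AM + 89 min = 11:30 AM.
Staining ends at 11:30 AM + 135 min = 1:45 PM.
Centrifugation ends at 1:45 PM + 60 min = 2:45 PM.
But centrifugation is also said to end at 2:40 PM — a 5-minute conflict.

No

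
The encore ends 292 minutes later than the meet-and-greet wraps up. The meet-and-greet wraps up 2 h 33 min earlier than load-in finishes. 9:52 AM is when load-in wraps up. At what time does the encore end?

The meet-and-greet ends at 9:52 AM − 153 min = 7:19 AM.
The encore ends at 7:19 AM + 292 min = 12:11 PM.

12:11 PM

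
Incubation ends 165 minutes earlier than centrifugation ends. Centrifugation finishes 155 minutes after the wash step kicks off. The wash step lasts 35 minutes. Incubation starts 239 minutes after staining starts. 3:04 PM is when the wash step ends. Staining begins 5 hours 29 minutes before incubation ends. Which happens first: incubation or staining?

The wash step starts at 3:04 PM − 35 min = 2:29 PM.
Centrifugation ends at 2:29 PM + 155 min = 5:04 PM.
Incubation ends at 5:04 PM − 165 min = 2:19 PM.
Staining starts at 2:19 PM − 329 min = 8:50 AM.
Incubation starts at 8:50 AM + 239 min = 12:49 PM.
Incubation starts at 12:49 PM and staining starts at 8:50 AM, so staining is first.

staining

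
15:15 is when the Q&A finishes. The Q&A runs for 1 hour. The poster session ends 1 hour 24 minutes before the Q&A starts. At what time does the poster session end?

12:51

The Q&A starts at 15:15 − 60 min = 14:15.
The poster session ends at 14:15 − 84 min = 12:51.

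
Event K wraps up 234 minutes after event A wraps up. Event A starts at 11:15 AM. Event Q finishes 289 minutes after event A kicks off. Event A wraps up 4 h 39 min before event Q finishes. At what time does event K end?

Event Q ends at 11:15 AM + 289 min = 4:04 PM.
Event A ends at 4:04 PM − 279 min = 11:25 AM.
Event K ends at 11:25 AM + 234 min = 3:19 PM.

3:19 PM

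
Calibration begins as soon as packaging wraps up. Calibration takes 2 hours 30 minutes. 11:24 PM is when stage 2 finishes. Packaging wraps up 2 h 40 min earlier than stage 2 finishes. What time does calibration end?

Packaging ends at 11:24 PM − 160 min = 8:44 PM.
So calibration starts at 8:44 PM.
Calibration ends at 8:44 PM + 150 min = 11:14 PM.

11:14 PM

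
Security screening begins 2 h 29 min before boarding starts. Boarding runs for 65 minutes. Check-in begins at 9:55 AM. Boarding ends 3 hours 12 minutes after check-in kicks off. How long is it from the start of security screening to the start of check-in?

22 minutes

Boarding ends at 9:55 AM + 192 min = 1:07 PM.
Boarding starts at 1:07 PM − 65 min = 12:02 PM.
Security screening starts at 12:02 PM − 149 min = 9:33 AM.
From 9:33 AM to 9:55 AM is 22 minutes.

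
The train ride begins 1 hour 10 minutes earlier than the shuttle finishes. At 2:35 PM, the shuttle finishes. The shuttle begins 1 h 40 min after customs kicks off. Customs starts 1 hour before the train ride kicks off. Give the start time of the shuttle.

2:05 PM

The train ride starts at 2:35 PM − 70 min = 1:25 PM.
Customs starts at 1:25 PM − 60 min = 12:25 PM.
The shuttle starts at 12:25 PM + 100 min = 2:05 PM.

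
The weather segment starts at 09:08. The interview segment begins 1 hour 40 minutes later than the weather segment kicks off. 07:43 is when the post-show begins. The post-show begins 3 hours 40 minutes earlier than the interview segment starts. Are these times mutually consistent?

The interview segment starts at 09:08 + 100 min = 10:48.
The post-show starts at 10:48 − 220 min = 07:08.
But the post-show is also said to start at 07:43 — a 35-minute conflict.

No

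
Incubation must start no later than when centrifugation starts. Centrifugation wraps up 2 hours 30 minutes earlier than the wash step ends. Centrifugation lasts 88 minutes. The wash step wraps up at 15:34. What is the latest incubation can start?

11:36

Centrifugation ends at 15:34 − 150 min = 13:04.
Centrifugation starts at 13:04 − 88 min = 11:36.
Incubation is bounded by centrifugation, so the latest it can start is 11:36.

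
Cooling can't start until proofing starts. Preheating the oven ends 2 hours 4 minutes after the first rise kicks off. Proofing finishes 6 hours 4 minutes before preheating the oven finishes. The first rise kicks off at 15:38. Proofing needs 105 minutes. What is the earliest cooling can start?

09:53

Preheating the oven ends at 15:38 + 124 min = 17:42.
Proofing ends at 17:42 − 364 min = 11:38.
Proofing starts at 11:38 − 105 min = 09:53.
Cooling is bounded by proofing, so the earliest it can start is 09:53.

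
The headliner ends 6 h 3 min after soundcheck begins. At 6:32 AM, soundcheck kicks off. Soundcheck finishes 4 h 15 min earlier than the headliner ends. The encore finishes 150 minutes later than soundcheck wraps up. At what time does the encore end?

The headliner ends at 6:32 AM + 363 min = 12:35 PM.
Soundcheck ends at 12:35 PM − 255 min = 8:20 AM.
The encore ends at 8:20 AM + 150 min = 10:50 AM.

10:50 AM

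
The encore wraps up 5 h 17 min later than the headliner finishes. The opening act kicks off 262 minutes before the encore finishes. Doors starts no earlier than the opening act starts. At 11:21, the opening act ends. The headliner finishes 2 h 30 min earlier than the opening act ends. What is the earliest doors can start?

The headliner ends at 11:21 − 150 min = 08:51.
The encore ends at 08:51 + 317 min = 14:08.
The opening act starts at 14:08 − 262 min = 09:46.
Doors is bounded by the opening act, so the earliest it can start is 09:46.

09:46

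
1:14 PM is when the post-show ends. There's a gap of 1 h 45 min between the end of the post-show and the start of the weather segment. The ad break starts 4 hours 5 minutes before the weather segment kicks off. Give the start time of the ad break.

10:54 AM

The weather segment starts at 1:14 PM + 105 min = 2:59 PM.
The ad break starts at 2:59 PM − 245 min = 10:54 AM.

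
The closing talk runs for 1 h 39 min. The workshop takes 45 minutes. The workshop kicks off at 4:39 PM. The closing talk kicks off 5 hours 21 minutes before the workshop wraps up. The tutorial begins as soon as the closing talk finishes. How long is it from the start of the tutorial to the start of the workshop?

The workshop ends at 4:39 PM + 45 min = 5:24 PM.
The closing talk starts at 5:24 PM − 321 min = 12:03 PM.
The closing talk ends at 12:03 PM + 99 min = 1:42 PM.
So the tutorial starts at 1:42 PM.
From 1:42 PM to 4:39 PM is 2 h 57 min.

2 h 57 min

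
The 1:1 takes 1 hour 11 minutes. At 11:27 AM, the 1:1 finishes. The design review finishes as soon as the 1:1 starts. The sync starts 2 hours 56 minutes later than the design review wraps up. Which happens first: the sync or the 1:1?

the 1:1

The 1:1 starts at 11:27 AM − 71 min = 10:16 AM.
So the design review ends at 10:16 AM.
The sync starts at 10:16 AM + 176 min = 1:12 PM.
The sync starts at 1:12 PM and the 1:1 starts at 10:16 AM, so the 1:1 is first.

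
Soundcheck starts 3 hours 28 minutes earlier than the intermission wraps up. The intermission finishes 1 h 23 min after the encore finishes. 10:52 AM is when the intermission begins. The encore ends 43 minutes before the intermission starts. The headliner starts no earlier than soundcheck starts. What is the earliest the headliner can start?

8:04 AM

The encore ends at 10:52 AM − 43 min = 10:09 AM.
The intermission ends at 10:09 AM + 83 min = 11:32 AM.
Soundcheck starts at 11:32 AM − 208 min = 8:04 AM.
The headliner is bounded by soundcheck, so the earliest it can start is 8:04 AM.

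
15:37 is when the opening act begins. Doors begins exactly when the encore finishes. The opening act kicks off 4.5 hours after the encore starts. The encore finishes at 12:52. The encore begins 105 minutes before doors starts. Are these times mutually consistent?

Yes

Doors starts at 12:52.
The encore starts at 12:52 − 105 min = 11:07.
The opening act starts at 11:07 + 270 min = 15:37.
That matches the stated 15:37, so the schedule is consistent.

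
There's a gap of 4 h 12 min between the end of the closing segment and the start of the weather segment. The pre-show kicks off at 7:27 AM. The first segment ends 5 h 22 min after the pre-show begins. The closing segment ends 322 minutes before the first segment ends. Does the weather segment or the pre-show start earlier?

The first segment ends at 7:27 AM + 322 min = 12:49 PM.
The closing segment ends at 12:49 PM − 322 min = 7:27 AM.
The weather segment starts at 7:27 AM + 252 min = 11:39 AM.
The weather segment starts at 11:39 AM and the pre-show starts at 7:27 AM, so the pre-show is first.

the pre-show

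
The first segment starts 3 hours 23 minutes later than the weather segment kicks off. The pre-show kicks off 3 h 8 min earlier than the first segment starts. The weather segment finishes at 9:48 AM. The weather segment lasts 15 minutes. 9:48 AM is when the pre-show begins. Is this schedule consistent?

The weather segment starts at 9:48 AM − 15 min = 9:33 AM.
The first segment starts at 9:33 AM + 203 min = 12:56 PM.
The pre-show starts at 12:56 PM − 188 min = 9:48 AM.
That matches the stated 9:48 AM, so the schedule is consistent.

Yes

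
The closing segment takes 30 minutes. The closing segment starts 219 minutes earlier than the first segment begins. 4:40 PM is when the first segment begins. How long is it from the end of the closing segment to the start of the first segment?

189 minutes

The closing segment starts at 4:40 PM − 219 min = 1:01 PM.
The closing segment ends at 1:01 PM + 30 min = 1:31 PM.
From 1:31 PM to 4:40 PM is 189 minutes.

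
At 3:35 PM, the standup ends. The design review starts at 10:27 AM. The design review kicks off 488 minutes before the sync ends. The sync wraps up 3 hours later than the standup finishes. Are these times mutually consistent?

Yes

The sync ends at 3:35 PM + 180 min = 6:35 PM.
The design review starts at 6:35 PM − 488 min = 10:27 AM.
That matches the stated 10:27 AM, so the schedule is consistent.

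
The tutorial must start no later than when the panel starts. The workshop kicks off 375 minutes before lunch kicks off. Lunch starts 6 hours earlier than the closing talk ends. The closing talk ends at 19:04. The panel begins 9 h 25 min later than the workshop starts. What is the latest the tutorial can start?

16:14

Lunch starts at 19:04 − 360 min = 13:04.
The workshop starts at 13:04 − 375 min = 06:49.
The panel starts at 06:49 + 565 min = 16:14.
The tutorial is bounded by the panel, so the latest it can start is 16:14.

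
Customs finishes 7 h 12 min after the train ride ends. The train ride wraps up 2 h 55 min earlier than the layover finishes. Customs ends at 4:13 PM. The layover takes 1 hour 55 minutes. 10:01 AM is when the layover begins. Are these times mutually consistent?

The layover ends at 10:01 AM + 115 min = 11:56 AM.
The train ride ends at 11:56 AM − 175 min = 9:01 AM.
Customs ends at 9:01 AM + 432 min = 4:13 PM.
That matches the stated 4:13 PM, so the schedule is consistent.

Yes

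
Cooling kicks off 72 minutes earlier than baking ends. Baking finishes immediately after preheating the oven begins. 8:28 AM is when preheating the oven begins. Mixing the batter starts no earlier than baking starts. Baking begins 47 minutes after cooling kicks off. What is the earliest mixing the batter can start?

Baking ends at 8:28 AM.
Cooling starts at 8:28 AM − 72 min = 7:16 AM.
Baking starts at 7:16 AM + 47 min = 8:03 AM.
Mixing the batter is bounded by baking, so the earliest it can start is 8:03 AM.

8:03 AM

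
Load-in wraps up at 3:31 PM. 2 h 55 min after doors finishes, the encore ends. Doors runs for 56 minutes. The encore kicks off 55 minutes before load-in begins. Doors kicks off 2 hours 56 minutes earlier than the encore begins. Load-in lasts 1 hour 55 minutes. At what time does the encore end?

Load-in starts at 3:31 PM − 115 min = 1:36 PM.
The encore starts at 1:36 PM − 55 min = 12:41 PM.
Doors starts at 12:41 PM − 176 min = 9:45 AM.
Doors ends at 9:45 AM + 56 min = 10:41 AM.
The encore ends at 10:41 AM + 175 min = 1:36 PM.

1:36 PM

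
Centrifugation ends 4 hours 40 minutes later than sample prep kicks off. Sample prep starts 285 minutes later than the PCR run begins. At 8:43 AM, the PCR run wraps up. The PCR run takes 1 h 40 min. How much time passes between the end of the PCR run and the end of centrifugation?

The PCR run starts at 8:43 AM − 100 min = 7:03 AM.
Sample prep starts at 7:03 AM + 285 min = 11:48 AM.
Centrifugation ends at 11:48 AM + 280 min = 4:28 PM.
From 8:43 AM to 4:28 PM is 7 hours 45 minutes.

7 hours 45 minutes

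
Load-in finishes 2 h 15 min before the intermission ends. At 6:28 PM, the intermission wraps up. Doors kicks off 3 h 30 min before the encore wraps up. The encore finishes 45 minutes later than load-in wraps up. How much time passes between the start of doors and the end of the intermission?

Load-in ends at 6:28 PM − 135 min = 4:13 PM.
The encore ends at 4:13 PM + 45 min = 4:58 PM.
Doors starts at 4:58 PM − 210 min = 1:28 PM.
From 1:28 PM to 6:28 PM is 300 minutes.

300 minutes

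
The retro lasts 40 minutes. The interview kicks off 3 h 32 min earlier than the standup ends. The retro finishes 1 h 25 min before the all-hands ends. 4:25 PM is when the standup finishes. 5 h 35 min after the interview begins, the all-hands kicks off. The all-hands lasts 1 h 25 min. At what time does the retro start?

The interview starts at 4:25 PM − 212 min = 12:53 PM.
The all-hands starts at 12:53 PM + 335 min = 6:28 PM.
The all-hands ends at 6:28 PM + 85 min = 7:53 PM.
The retro ends at 7:53 PM − 85 min = 6:28 PM.
The retro starts at 6:28 PM − 40 min = 5:48 PM.

5:48 PM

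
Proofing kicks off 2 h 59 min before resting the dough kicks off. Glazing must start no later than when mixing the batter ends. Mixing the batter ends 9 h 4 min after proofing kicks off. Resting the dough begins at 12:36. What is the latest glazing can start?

18:41

Proofing starts at 12:36 − 179 min = 09:37.
Mixing the batter ends at 09:37 + 544 min = 18:41.
Glazing is bounded by mixing the batter, so the latest it can start is 18:41.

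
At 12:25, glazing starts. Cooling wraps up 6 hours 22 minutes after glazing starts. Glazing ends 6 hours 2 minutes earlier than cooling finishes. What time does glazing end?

Cooling ends at 12:25 + 382 min = 18:47.
Glazing ends at 18:47 − 362 min = 12:45.

12:45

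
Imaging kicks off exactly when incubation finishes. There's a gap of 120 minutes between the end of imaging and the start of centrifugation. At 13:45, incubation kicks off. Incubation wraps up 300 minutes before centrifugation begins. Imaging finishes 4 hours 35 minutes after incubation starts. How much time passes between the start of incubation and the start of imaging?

Imaging ends at 13:45 + 275 min = 18:20.
Centrifugation starts at 18:20 + 120 min = 20:20.
Incubation ends at 20:20 − 300 min = 15:20.
So imaging starts at 15:20.
From 13:45 to 15:20 is 1 hour 35 minutes.

1 hour 35 minutes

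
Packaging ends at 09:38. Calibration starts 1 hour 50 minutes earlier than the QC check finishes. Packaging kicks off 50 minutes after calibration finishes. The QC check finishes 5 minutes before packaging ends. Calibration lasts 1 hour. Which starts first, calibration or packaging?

calibration

The QC check ends at 09:38 − 5 min = 09:33.
Calibration starts at 09:33 − 110 min = 07:43.
Calibration ends at 07:43 + 60 min = 08:43.
Packaging starts at 08:43 + 50 min = 09:33.
Calibration starts at 07:43 and packaging starts at 09:33, so calibration is first.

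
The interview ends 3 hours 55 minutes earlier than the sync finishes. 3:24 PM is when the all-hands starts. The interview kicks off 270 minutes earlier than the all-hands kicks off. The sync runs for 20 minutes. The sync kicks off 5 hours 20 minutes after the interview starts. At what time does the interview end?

12:39 PM

The interview starts at 3:24 PM − 270 min = 10:54 AM.
The sync starts at 10:54 AM + 320 min = 4:14 PM.
The sync ends at 4:14 PM + 20 min = 4:34 PM.
The interview ends at 4:34 PM − 235 min = 12:39 PM.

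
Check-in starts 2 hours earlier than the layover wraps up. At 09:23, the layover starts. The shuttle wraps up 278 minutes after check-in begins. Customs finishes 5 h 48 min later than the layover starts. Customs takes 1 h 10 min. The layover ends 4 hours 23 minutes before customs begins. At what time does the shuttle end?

Customs ends at 09:23 + 348 min = 15:11.
Customs starts at 15:11 − 70 min = 14:01.
The layover ends at 14:01 − 263 min = 09:38.
Check-in starts at 09:38 − 120 min = 07:38.
The shuttle ends at 07:38 + 278 min = 12:16.

12:16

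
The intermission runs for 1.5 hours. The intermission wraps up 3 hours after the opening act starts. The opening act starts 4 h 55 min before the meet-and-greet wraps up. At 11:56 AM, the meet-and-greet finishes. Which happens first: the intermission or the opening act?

The opening act starts at 11:56 AM − 295 min = 7:01 AM.
The intermission ends at 7:01 AM + 180 min = 10:01 AM.
The intermission starts at 10:01 AM − 90 min = 8:31 AM.
The intermission starts at 8:31 AM and the opening act starts at 7:01 AM, so the opening act is first.

the opening act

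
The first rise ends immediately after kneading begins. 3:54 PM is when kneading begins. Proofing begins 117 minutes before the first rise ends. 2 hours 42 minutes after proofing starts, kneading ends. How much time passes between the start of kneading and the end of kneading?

45 minutes

The first rise ends at 3:54 PM.
Proofing starts at 3:54 PM − 117 min = 1:57 PM.
Kneading ends at 1:57 PM + 162 min = 4:39 PM.
From 3:54 PM to 4:39 PM is 45 minutes.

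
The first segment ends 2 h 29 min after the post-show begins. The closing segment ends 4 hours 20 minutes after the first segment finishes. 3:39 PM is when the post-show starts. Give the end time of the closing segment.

10:28 PM

The first segment ends at 3:39 PM + 149 min = 6:08 PM.
The closing segment ends at 6:08 PM + 260 min = 10:28 PM.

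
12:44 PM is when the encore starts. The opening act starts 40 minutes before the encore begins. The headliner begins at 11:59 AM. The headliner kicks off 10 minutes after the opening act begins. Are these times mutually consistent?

The opening act starts at 12:44 PM − 40 min = 12:04 PM.
The headliner starts at 12:04 PM + 10 min = 12:14 PM.
But the headliner is also said to start at 11:59 AM — a 15-minute conflict.

No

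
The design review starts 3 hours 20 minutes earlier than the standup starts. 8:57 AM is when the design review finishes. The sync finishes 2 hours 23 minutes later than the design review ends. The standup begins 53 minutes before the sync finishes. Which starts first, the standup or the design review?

the design review

The sync ends at 8:57 AM + 143 min = 11:20 AM.
The standup starts at 11:20 AM − 53 min = 10:27 AM.
The design review starts at 10:27 AM − 200 min = 7:07 AM.
The standup starts at 10:27 AM and the design review starts at 7:07 AM, so the design review is first.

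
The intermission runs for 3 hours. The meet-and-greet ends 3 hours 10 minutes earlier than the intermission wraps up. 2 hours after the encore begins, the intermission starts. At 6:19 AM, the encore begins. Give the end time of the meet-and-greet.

The intermission starts at 6:19 AM + 120 min = 8:19 AM.
The intermission ends at 8:19 AM + 180 min = 11:19 AM.
The meet-and-greet ends at 11:19 AM − 190 min = 8:09 AM.

8:09 AM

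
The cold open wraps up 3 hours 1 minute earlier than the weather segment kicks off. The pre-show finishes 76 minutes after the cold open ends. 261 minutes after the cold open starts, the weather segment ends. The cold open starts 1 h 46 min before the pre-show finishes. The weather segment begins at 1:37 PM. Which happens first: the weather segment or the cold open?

The cold open ends at 1:37 PM − 181 min = 10:36 AM.
The pre-show ends at 10:36 AM + 76 min = 11:52 AM.
The cold open starts at 11:52 AM − 106 min = 10:06 AM.
The weather segment starts at 1:37 PM and the cold open starts at 10:06 AM, so the cold open is first.

the cold open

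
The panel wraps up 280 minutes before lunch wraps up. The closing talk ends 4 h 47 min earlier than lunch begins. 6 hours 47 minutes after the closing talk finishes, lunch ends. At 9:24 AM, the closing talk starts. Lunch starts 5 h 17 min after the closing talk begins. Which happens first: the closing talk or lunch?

the closing talk

Lunch starts at 9:24 AM + 317 min = 2:41 PM.
The closing talk starts at 9:24 AM and lunch starts at 2:41 PM, so the closing talk is first.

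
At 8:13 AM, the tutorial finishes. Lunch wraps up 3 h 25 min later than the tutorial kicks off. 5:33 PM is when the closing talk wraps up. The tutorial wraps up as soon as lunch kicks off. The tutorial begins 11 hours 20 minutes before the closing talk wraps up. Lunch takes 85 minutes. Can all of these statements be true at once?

The tutorial starts at 5:33 PM − 680 min = 6:13 AM.
Lunch ends at 6:13 AM + 205 min = 9:38 AM.
Lunch starts at 9:38 AM − 85 min = 8:13 AM.
So the tutorial ends at 8:13 AM.
That matches the stated 8:13 AM, so the schedule is consistent.

Yes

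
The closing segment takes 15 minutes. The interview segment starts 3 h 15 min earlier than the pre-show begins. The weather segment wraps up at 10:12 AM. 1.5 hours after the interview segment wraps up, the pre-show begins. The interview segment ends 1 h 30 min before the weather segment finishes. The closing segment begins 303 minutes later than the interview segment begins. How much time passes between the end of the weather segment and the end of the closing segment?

The interview segment ends at 10:12 AM − 90 min = 8:42 AM.
The pre-show starts at 8:42 AM + 90 min = 10:12 AM.
The interview segment starts at 10:12 AM − 195 min = 6:57 AM.
The closing segment starts at 6:57 AM + 303 min = 12:00 PM.
The closing segment ends at 12:00 PM + 15 min = 12:15 PM.
From 10:12 AM to 12:15 PM is 123 minutes.

123 minutes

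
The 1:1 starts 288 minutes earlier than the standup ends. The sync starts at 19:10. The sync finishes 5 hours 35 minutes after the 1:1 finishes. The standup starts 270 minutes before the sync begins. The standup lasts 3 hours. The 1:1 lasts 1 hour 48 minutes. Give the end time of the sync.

The standup starts at 19:10 − 270 min = 14:40.
The standup ends at 14:40 + 180 min = 17:40.
The 1:1 starts at 17:40 − 288 min = 12:52.
The 1:1 ends at 12:52 + 108 min = 14:40.
The sync ends at 14:40 + 335 min = 20:15.

20:15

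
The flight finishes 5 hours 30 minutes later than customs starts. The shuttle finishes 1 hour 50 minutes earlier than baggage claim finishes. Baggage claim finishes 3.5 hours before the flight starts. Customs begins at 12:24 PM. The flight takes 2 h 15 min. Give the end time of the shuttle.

10:19 AM

The flight ends at 12:24 PM + 330 min = 5:54 PM.
The flight starts at 5:54 PM − 135 min = 3:39 PM.
Baggage claim ends at 3:39 PM − 210 min = 12:09 PM.
The shuttle ends at 12:09 PM − 110 min = 10:19 AM.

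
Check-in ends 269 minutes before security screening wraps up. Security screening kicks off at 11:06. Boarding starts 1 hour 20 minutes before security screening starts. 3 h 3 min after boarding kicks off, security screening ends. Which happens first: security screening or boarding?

Boarding starts at 11:06 − 80 min = 09:46.
Security screening starts at 11:06 and boarding starts at 09:46, so boarding is first.

boarding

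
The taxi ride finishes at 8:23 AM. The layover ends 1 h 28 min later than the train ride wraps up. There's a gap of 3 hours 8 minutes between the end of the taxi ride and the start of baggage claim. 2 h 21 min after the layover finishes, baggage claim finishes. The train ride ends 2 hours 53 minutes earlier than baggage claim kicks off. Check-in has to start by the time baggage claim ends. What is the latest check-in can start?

Baggage claim starts at 8:23 AM + 188 min = 11:31 AM.
The train ride ends at 11:31 AM − 173 min = 8:38 AM.
The layover ends at 8:38 AM + 88 min = 10:06 AM.
Baggage claim ends at 10:06 AM + 141 min = 12:27 PM.
Check-in is bounded by baggage claim, so the latest it can start is 12:27 PM.

12:27 PM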